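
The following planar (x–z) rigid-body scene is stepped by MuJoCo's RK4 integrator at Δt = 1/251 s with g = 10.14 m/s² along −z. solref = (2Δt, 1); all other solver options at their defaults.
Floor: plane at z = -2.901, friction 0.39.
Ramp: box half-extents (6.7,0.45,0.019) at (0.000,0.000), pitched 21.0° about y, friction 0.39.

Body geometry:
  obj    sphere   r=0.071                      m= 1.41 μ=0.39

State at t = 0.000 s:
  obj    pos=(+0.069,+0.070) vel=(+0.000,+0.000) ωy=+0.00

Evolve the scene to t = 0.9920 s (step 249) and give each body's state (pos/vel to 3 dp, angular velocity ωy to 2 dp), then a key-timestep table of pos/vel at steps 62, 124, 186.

State at t = 0.9920 s:
  obj    pos=(+1.261,-0.388) vel=(+2.404,-0.923) ωy=+36.26

Key-timestep trajectory:
   step    t(s)  obj.x    obj.z    obj.vx   obj.vz 
     62  0.2470   +0.143  +0.042  +0.599  -0.230
    124  0.4940   +0.365  -0.044  +1.197  -0.460
    186  0.7410   +0.734  -0.186  +1.796  -0.689


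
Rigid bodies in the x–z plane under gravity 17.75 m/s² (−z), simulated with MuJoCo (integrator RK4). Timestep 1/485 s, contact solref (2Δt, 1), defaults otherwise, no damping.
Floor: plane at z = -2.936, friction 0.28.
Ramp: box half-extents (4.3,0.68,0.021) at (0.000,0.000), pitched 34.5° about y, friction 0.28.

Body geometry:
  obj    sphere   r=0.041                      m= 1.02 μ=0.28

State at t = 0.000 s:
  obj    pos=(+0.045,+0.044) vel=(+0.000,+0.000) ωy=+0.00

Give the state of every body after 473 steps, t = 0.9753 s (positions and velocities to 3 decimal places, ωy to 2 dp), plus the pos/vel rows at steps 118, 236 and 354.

State at t = 0.9753 s:
  obj    pos=(+2.860,-1.890) vel=(+5.772,-3.967) ωy=+170.80

Key-timestep trajectory:
   step    t(s)  obj.x    obj.z    obj.vx   obj.vz 
    118  0.2433   +0.220  -0.076  +1.440  -0.990
    236  0.4866   +0.746  -0.437  +2.880  -1.979
    354  0.7299   +1.622  -1.039  +4.320  -2.969


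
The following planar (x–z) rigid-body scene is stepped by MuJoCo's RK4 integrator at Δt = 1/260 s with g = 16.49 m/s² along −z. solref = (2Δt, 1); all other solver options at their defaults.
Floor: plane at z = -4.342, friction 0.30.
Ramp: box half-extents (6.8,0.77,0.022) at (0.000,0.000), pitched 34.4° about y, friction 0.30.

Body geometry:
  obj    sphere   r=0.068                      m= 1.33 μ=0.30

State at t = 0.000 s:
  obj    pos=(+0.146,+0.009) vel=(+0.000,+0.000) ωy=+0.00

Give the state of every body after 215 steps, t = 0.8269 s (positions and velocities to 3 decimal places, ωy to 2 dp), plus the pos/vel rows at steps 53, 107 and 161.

State at t = 0.8269 s:
  obj    pos=(+2.024,-1.277) vel=(+4.541,-3.109) ωy=+80.91

Key-timestep trajectory:
   step    t(s)  obj.x    obj.z    obj.vx   obj.vz 
     53  0.2038   +0.260  -0.069  +1.120  -0.767
    107  0.4115   +0.611  -0.309  +2.260  -1.547
    161  0.6192   +1.199  -0.712  +3.400  -2.328


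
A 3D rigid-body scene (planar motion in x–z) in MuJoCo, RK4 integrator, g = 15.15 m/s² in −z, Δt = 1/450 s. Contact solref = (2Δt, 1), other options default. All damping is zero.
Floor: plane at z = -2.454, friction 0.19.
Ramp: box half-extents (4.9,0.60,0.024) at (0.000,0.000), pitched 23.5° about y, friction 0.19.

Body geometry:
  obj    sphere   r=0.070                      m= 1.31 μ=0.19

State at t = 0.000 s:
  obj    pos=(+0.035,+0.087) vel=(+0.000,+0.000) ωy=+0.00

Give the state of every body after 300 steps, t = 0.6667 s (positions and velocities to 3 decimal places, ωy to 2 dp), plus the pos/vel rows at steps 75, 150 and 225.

State at t = 0.6667 s:
  obj    pos=(+0.915,-0.295) vel=(+2.638,-1.147) ωy=+41.09

Key-timestep trajectory:
   step    t(s)  obj.x    obj.z    obj.vx   obj.vz 
     75  0.1667   +0.090  +0.063  +0.660  -0.287
    150  0.3333   +0.255  -0.008  +1.319  -0.574
    225  0.5000   +0.530  -0.128  +1.979  -0.860


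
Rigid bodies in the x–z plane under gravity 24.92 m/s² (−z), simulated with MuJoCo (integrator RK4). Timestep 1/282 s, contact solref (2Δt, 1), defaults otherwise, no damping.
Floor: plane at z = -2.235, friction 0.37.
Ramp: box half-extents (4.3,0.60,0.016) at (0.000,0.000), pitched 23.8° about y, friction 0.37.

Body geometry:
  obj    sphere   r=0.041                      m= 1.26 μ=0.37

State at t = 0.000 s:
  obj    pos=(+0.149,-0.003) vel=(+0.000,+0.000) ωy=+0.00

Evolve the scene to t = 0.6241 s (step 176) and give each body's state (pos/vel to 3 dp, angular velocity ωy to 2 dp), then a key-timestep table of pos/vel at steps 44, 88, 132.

State at t = 0.6241 s:
  obj    pos=(+1.429,-0.568) vel=(+4.102,-1.809) ωy=+109.32

Key-timestep trajectory:
   step    t(s)  obj.x    obj.z    obj.vx   obj.vz 
     44  0.1560   +0.229  -0.039  +1.025  -0.452
     88  0.3121   +0.469  -0.145  +2.051  -0.905
    132  0.4681   +0.869  -0.321  +3.076  -1.357


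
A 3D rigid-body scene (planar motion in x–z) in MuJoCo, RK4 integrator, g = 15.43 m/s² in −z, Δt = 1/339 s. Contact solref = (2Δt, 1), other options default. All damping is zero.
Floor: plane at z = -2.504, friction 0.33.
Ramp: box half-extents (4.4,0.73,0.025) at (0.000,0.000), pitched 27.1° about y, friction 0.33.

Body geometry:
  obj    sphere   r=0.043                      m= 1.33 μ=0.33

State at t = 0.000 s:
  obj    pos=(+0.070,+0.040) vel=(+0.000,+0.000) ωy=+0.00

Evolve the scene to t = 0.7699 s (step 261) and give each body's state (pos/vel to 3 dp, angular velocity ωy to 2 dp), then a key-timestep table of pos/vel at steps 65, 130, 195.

State at t = 0.7699 s:
  obj    pos=(+1.395,-0.637) vel=(+3.441,-1.761) ωy=+89.88

Key-timestep trajectory:
   step    t(s)  obj.x    obj.z    obj.vx   obj.vz 
     65  0.1917   +0.152  -0.002  +0.857  -0.439
    130  0.3835   +0.399  -0.128  +1.714  -0.877
    195  0.5752   +0.810  -0.338  +2.571  -1.316


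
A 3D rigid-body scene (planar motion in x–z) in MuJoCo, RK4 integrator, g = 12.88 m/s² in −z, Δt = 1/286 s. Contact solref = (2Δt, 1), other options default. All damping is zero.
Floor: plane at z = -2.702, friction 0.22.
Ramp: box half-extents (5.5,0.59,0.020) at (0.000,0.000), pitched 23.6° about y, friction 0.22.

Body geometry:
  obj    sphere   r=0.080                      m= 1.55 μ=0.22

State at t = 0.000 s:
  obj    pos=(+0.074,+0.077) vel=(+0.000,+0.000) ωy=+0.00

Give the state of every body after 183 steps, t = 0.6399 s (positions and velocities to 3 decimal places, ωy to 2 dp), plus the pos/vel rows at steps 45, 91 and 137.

State at t = 0.6399 s:
  obj    pos=(+0.765,-0.225) vel=(+2.160,-0.944) ωy=+29.45

Key-timestep trajectory:
   step    t(s)  obj.x    obj.z    obj.vx   obj.vz 
     45  0.1573   +0.116  +0.059  +0.531  -0.232
     91  0.3182   +0.245  +0.002  +1.074  -0.469
    137  0.4790   +0.461  -0.092  +1.617  -0.706


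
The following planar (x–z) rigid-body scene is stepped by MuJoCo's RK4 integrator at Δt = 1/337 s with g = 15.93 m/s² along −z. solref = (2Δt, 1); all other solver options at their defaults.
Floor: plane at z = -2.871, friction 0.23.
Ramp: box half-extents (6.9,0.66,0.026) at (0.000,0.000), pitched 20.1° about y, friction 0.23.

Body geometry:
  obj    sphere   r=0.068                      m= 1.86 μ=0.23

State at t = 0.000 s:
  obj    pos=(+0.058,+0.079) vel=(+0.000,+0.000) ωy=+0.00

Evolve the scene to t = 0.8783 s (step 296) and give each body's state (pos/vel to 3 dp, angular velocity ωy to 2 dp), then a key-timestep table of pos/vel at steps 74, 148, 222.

State at t = 0.8783 s:
  obj    pos=(+1.475,-0.440) vel=(+3.226,-1.180) ωy=+50.50

Key-timestep trajectory:
   step    t(s)  obj.x    obj.z    obj.vx   obj.vz 
     74  0.2196   +0.147  +0.046  +0.806  -0.295
    148  0.4392   +0.412  -0.051  +1.613  -0.590
    222  0.6588   +0.855  -0.213  +2.419  -0.885


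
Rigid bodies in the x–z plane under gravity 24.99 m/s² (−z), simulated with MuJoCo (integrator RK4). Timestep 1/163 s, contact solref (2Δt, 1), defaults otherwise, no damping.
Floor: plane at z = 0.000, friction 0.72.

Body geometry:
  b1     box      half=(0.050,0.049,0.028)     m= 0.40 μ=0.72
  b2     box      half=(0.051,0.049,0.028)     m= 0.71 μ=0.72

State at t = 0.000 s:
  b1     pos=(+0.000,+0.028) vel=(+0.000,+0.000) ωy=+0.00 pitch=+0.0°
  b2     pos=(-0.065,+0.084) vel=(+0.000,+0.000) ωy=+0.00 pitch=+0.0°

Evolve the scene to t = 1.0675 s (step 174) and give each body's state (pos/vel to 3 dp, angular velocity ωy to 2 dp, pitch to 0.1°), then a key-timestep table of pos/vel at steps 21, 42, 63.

State at t = 1.0675 s:
  b1     pos=(+0.000,+0.028) vel=(+0.000,+0.000) ωy=+0.00 pitch=+0.0°
  b2     pos=(-0.115,+0.051) vel=(+0.000,+0.000) ωy=+0.00 pitch=-90.0°

Key-timestep trajectory:
   step    t(s)  b1.x    b1.z    b1.vx   b1.vz   b2.x    b2.z    b2.vx   b2.vz 
     21  0.1288   +0.000  +0.028  +0.000  +0.000   -0.098  +0.055  -0.483  +0.043
     42  0.2577   +0.000  +0.028  +0.000  +0.000   -0.128  +0.056  +0.093  -0.023
     63  0.3865   +0.000  +0.028  +0.000  +0.000   -0.112  +0.052  -0.219  -0.102


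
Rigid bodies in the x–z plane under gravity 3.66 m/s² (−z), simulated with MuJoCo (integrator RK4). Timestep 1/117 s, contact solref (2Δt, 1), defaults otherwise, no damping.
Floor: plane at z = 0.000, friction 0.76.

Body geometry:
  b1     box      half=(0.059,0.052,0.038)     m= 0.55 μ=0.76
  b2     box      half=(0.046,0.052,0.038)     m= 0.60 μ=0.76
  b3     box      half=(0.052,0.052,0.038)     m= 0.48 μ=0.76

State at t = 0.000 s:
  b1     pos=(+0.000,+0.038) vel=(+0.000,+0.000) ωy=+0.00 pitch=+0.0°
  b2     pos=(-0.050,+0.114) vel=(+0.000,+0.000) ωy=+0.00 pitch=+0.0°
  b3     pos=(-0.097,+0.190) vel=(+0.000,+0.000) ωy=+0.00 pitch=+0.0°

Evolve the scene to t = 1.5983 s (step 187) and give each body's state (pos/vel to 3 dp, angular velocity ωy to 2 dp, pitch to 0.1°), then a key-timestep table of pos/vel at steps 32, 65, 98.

State at t = 1.5983 s:
  b1     pos=(+0.000,+0.038) vel=(+0.000,+0.000) ωy=+0.00 pitch=+0.0°
  b2     pos=(-0.103,+0.046) vel=(+0.000,+0.000) ωy=+0.00 pitch=-90.0°
  b3     pos=(-0.311,+0.038) vel=(+0.000,+0.000) ωy=+0.00 pitch=+180.0°

Key-timestep trajectory:
   step    t(s)  b1.x    b1.z    b1.vx   b1.vz   b2.x    b2.z    b2.vx   b2.vz   b3.x    b3.z    b3.vx   b3.vz 
     32  0.2735   +0.000  +0.038  +0.000  +0.000   -0.059  +0.115  -0.079  +0.000   -0.123  +0.178  -0.206  -0.134
     65  0.5556   +0.000  +0.038  +0.000  +0.000   -0.101  +0.076  -0.184  -0.486   -0.206  +0.056  -0.469  -0.123
     98  0.8376   +0.000  +0.038  +0.000  +0.000   -0.103  +0.046  +0.002  +0.002   -0.276  +0.062  -0.224  -0.074


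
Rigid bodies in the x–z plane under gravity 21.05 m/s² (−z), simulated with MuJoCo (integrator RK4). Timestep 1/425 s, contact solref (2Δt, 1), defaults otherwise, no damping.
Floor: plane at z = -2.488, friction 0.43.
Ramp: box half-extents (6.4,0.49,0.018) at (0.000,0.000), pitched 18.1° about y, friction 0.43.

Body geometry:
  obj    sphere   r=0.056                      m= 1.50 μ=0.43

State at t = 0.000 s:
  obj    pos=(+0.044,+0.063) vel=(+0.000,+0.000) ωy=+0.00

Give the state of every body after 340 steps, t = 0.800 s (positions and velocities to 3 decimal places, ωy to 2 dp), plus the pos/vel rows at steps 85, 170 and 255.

State at t = 0.800 s:
  obj    pos=(+1.465,-0.401) vel=(+3.552,-1.161) ωy=+66.73

Key-timestep trajectory:
   step    t(s)  obj.x    obj.z    obj.vx   obj.vz 
     85  0.2000   +0.133  +0.034  +0.888  -0.290
    170  0.4000   +0.399  -0.053  +1.776  -0.581
    255  0.6000   +0.843  -0.198  +2.664  -0.871


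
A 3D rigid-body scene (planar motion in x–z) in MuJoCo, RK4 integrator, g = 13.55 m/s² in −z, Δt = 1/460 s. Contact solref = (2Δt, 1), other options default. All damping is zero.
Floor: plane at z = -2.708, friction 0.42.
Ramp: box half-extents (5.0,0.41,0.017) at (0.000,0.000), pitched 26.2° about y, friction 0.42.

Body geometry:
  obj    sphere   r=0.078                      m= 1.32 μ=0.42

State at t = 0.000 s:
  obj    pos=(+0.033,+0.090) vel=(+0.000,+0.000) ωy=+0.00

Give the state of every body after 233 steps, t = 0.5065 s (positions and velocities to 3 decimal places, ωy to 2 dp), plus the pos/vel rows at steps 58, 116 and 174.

State at t = 0.5065 s:
  obj    pos=(+0.525,-0.152) vel=(+1.942,-0.956) ωy=+27.75

Key-timestep trajectory:
   step    t(s)  obj.x    obj.z    obj.vx   obj.vz 
     58  0.1261   +0.063  +0.075  +0.484  -0.238
    116  0.2522   +0.155  +0.030  +0.967  -0.476
    174  0.3783   +0.307  -0.045  +1.450  -0.714


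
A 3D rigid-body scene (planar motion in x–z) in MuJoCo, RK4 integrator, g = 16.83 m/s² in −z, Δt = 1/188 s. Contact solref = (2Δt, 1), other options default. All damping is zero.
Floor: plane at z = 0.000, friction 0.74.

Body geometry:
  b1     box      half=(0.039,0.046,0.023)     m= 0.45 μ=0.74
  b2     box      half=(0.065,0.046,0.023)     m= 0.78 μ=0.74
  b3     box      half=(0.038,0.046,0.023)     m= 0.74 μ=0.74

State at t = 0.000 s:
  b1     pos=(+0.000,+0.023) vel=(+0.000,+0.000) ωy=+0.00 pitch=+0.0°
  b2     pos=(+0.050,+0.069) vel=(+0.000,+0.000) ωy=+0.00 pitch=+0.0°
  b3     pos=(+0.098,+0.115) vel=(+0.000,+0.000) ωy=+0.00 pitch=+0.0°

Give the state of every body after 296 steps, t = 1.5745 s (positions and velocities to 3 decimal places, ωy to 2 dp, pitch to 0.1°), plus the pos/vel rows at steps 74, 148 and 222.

State at t = 1.5745 s:
  b1     pos=(-0.002,+0.023) vel=(-0.001,+0.000) ωy=+0.00 pitch=+0.0°
  b2     pos=(+0.060,+0.058) vel=(+0.000,-0.001) ωy=-0.02 pitch=+37.1°
  b3     pos=(+0.224,+0.023) vel=(+0.000,+0.000) ωy=+0.00 pitch=+180.0°

Key-timestep trajectory:
   step    t(s)  b1.x    b1.z    b1.vx   b1.vz   b2.x    b2.z    b2.vx   b2.vz   b3.x    b3.z    b3.vx   b3.vz 
     74  0.3936   -0.001  +0.023  -0.006  +0.000   +0.059  +0.058  -0.018  +0.011   +0.224  +0.023  +0.000  +0.000
    148  0.7872   -0.001  +0.023  -0.001  +0.000   +0.059  +0.058  +0.000  -0.001   +0.224  +0.023  +0.000  +0.000
    222  1.1809   -0.002  +0.023  -0.001  +0.000   +0.059  +0.058  +0.000  -0.001   +0.224  +0.023  +0.000  +0.000


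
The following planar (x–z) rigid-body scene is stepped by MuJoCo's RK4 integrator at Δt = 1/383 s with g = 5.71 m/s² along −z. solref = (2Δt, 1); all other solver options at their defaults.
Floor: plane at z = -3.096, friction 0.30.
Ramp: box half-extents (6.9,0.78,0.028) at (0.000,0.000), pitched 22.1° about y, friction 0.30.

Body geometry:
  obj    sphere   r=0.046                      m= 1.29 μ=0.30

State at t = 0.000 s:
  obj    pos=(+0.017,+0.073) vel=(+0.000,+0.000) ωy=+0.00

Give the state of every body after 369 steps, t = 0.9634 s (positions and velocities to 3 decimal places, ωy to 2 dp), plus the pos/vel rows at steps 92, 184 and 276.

State at t = 0.9634 s:
  obj    pos=(+0.677,-0.195) vel=(+1.370,-0.556) ωy=+32.14

Key-timestep trajectory:
   step    t(s)  obj.x    obj.z    obj.vx   obj.vz 
     92  0.2402   +0.058  +0.056  +0.342  -0.139
    184  0.4804   +0.181  +0.006  +0.683  -0.277
    276  0.7206   +0.386  -0.077  +1.025  -0.416


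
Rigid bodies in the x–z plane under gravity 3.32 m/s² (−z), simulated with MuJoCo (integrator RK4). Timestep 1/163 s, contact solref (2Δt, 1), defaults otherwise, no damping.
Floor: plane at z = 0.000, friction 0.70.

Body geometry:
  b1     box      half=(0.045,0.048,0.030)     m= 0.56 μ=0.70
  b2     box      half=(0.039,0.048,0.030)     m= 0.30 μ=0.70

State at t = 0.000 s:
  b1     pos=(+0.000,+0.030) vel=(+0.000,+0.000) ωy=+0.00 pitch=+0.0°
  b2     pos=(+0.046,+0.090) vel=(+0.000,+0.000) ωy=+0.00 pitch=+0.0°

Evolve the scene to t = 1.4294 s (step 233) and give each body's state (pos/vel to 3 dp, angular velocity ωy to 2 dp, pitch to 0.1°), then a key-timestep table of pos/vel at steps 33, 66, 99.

State at t = 1.4294 s:
  b1     pos=(+0.000,+0.030) vel=(+0.000,+0.000) ωy=+0.00 pitch=+0.0°
  b2     pos=(+0.083,+0.039) vel=(+0.000,+0.000) ωy=+0.00 pitch=+90.0°

Key-timestep trajectory:
   step    t(s)  b1.x    b1.z    b1.vx   b1.vz   b2.x    b2.z    b2.vx   b2.vz 
     33  0.2025   +0.000  +0.030  +0.000  +0.000   +0.047  +0.090  +0.017  -0.001
     66  0.4049   +0.000  +0.030  +0.000  +0.000   +0.056  +0.088  +0.079  -0.030
     99  0.6074   +0.000  +0.030  +0.000  +0.000   +0.080  +0.053  +0.134  -0.440


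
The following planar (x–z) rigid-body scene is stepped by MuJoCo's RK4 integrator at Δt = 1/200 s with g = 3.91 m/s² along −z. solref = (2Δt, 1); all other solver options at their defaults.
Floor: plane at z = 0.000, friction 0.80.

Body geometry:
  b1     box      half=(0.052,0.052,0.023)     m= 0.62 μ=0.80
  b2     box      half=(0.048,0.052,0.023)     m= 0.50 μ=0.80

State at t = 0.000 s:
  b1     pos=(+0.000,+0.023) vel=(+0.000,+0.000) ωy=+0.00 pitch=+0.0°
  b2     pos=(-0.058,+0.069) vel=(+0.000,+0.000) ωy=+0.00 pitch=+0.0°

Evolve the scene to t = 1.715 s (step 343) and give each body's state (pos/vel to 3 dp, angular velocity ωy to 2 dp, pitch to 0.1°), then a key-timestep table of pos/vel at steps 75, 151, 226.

State at t = 1.715 s:
  b1     pos=(+0.000,+0.023) vel=(+0.000,+0.000) ωy=+0.00 pitch=+0.0°
  b2     pos=(-0.105,+0.048) vel=(+0.000,+0.000) ωy=+0.00 pitch=-90.0°

Key-timestep trajectory:
   step    t(s)  b1.x    b1.z    b1.vx   b1.vz   b2.x    b2.z    b2.vx   b2.vz 
     75  0.3750   +0.000  +0.023  +0.000  +0.000   -0.087  +0.053  -0.147  -0.014
    151  0.7550   +0.000  +0.023  +0.000  +0.000   -0.119  +0.052  +0.022  -0.004
    226  1.1300   +0.000  +0.023  +0.000  +0.000   -0.103  +0.049  -0.082  -0.035


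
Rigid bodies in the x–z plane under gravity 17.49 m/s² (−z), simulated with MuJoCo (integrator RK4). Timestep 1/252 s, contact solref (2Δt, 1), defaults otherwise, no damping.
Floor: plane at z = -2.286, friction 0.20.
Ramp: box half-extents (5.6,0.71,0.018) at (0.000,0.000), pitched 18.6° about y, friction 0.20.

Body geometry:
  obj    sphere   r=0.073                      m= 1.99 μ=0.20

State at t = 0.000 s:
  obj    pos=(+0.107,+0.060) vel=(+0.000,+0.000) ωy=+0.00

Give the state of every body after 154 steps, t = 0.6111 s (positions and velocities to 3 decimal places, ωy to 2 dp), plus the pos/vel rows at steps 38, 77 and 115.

State at t = 0.6111 s:
  obj    pos=(+0.812,-0.177) vel=(+2.308,-0.777) ωy=+33.35

Key-timestep trajectory:
   step    t(s)  obj.x    obj.z    obj.vx   obj.vz 
     38  0.1508   +0.150  +0.046  +0.570  -0.192
     77  0.3056   +0.283  +0.001  +1.154  -0.388
    115  0.4563   +0.500  -0.072  +1.724  -0.580


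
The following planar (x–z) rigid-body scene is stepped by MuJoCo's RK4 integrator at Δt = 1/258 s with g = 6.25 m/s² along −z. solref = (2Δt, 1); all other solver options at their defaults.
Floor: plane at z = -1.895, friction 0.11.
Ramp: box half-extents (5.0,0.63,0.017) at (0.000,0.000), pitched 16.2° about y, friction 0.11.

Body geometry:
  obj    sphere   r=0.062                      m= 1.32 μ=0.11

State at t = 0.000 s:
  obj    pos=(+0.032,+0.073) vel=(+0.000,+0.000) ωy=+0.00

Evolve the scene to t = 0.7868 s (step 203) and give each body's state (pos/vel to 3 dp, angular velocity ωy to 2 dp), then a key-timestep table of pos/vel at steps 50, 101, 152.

State at t = 0.7868 s:
  obj    pos=(+0.402,-0.035) vel=(+0.941,-0.273) ωy=+15.80

Key-timestep trajectory:
   step    t(s)  obj.x    obj.z    obj.vx   obj.vz 
     50  0.1938   +0.054  +0.066  +0.232  -0.067
    101  0.3915   +0.124  +0.046  +0.468  -0.136
    152  0.5891   +0.240  +0.013  +0.705  -0.205


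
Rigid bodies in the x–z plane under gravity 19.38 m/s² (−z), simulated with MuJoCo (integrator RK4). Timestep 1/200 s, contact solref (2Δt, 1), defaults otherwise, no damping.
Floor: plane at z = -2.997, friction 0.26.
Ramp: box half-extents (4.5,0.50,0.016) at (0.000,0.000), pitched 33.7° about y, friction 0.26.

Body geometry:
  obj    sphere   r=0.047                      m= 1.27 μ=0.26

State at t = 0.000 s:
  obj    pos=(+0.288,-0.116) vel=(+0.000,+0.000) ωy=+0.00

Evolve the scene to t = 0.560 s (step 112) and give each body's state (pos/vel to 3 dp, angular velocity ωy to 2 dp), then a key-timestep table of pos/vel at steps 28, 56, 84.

State at t = 0.560 s:
  obj    pos=(+1.290,-0.785) vel=(+3.579,-2.387) ωy=+91.47

Key-timestep trajectory:
   step    t(s)  obj.x    obj.z    obj.vx   obj.vz 
     28  0.1400   +0.351  -0.158  +0.895  -0.597
     56  0.2800   +0.539  -0.283  +1.790  -1.193
     84  0.4200   +0.852  -0.492  +2.684  -1.790


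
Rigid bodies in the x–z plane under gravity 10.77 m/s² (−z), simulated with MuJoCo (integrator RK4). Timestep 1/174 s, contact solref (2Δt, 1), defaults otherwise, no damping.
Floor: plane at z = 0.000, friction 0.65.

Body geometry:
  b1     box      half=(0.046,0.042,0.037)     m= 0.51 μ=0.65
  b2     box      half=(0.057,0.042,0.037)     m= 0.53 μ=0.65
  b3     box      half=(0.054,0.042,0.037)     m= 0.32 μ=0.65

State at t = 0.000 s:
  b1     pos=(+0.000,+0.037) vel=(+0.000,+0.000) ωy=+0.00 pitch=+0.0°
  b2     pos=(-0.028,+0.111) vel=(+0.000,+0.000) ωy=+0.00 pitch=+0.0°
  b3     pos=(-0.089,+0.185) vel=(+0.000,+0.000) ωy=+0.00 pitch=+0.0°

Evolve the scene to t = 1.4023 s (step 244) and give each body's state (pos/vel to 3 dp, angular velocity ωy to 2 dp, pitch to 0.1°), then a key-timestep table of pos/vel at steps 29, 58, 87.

State at t = 1.4023 s:
  b1     pos=(+0.000,+0.037) vel=(+0.000,+0.000) ωy=+0.00 pitch=+0.0°
  b2     pos=(-0.096,+0.057) vel=(+0.000,+0.000) ωy=+0.00 pitch=-90.0°
  b3     pos=(-0.183,+0.054) vel=(+0.000,+0.000) ωy=+0.00 pitch=-90.0°

Key-timestep trajectory:
   step    t(s)  b1.x    b1.z    b1.vx   b1.vz   b2.x    b2.z    b2.vx   b2.vz   b3.x    b3.z    b3.vx   b3.vz 
     29  0.1667   +0.000  +0.037  +0.000  +0.000   -0.032  +0.113  -0.054  +0.020   -0.102  +0.179  -0.180  -0.087
     58  0.3333   +0.000  +0.037  +0.000  +0.000   -0.053  +0.114  -0.211  -0.060   -0.158  +0.122  -0.437  -0.888
     87  0.5000   +0.000  +0.037  +0.000  +0.000   -0.098  +0.056  -0.033  +0.161   -0.183  +0.054  +0.000  +0.001


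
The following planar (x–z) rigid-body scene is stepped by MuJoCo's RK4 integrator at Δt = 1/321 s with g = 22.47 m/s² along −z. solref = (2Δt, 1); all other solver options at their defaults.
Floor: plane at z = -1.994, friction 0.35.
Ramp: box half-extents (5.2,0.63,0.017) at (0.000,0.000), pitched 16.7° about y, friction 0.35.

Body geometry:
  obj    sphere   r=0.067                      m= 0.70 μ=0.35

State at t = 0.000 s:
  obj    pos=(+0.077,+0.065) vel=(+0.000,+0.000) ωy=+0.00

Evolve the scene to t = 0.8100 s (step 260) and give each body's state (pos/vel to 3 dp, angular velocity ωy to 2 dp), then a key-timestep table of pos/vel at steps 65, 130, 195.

State at t = 0.8100 s:
  obj    pos=(+1.526,-0.370) vel=(+3.578,-1.074) ωy=+55.75

Key-timestep trajectory:
   step    t(s)  obj.x    obj.z    obj.vx   obj.vz 
     65  0.2025   +0.168  +0.037  +0.895  -0.268
    130  0.4050   +0.439  -0.044  +1.789  -0.537
    195  0.6075   +0.892  -0.180  +2.684  -0.805


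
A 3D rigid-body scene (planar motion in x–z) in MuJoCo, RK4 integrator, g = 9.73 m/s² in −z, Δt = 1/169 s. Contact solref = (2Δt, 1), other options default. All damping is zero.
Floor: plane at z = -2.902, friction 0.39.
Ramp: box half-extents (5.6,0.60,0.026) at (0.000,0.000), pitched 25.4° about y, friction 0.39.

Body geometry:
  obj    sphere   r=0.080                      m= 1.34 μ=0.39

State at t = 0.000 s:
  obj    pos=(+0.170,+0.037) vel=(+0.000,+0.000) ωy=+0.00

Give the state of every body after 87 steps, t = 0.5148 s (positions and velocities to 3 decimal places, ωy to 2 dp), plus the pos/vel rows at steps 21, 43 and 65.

State at t = 0.5148 s:
  obj    pos=(+0.527,-0.133) vel=(+1.386,-0.658) ωy=+19.18

Key-timestep trajectory:
   step    t(s)  obj.x    obj.z    obj.vx   obj.vz 
     21  0.1243   +0.191  +0.027  +0.335  -0.159
     43  0.2544   +0.257  -0.005  +0.685  -0.325
     65  0.3846   +0.369  -0.058  +1.036  -0.492


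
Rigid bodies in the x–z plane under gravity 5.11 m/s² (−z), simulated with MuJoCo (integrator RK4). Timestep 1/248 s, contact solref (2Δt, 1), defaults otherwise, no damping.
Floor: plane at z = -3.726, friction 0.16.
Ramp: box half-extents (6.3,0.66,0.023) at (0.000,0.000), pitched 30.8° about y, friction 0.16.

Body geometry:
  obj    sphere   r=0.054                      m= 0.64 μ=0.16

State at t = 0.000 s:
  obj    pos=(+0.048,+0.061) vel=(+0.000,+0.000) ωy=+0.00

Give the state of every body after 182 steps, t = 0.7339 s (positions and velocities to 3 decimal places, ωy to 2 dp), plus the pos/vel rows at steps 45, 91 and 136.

State at t = 0.7339 s:
  obj    pos=(+0.491,-0.203) vel=(+1.210,-0.711) ωy=+23.92

Key-timestep trajectory:
   step    t(s)  obj.x    obj.z    obj.vx   obj.vz 
     45  0.1815   +0.075  +0.045  +0.297  -0.183
     91  0.3669   +0.159  -0.005  +0.605  -0.355
    136  0.5484   +0.295  -0.086  +0.903  -0.535


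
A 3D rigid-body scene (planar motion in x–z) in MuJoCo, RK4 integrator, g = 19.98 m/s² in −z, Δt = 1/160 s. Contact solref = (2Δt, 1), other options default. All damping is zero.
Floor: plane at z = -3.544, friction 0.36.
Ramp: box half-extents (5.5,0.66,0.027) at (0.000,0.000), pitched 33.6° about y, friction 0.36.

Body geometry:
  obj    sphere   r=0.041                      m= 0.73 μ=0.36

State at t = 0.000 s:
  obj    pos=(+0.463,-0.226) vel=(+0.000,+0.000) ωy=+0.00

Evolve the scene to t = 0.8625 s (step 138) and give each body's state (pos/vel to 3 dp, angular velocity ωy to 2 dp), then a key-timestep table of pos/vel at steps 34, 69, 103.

State at t = 0.8625 s:
  obj    pos=(+2.910,-1.852) vel=(+5.673,-3.769) ωy=+166.11

Key-timestep trajectory:
   step    t(s)  obj.x    obj.z    obj.vx   obj.vz 
     34  0.2125   +0.612  -0.325  +1.398  -0.929
     69  0.4313   +1.075  -0.633  +2.837  -1.885
    103  0.6438   +1.826  -1.132  +4.235  -2.814


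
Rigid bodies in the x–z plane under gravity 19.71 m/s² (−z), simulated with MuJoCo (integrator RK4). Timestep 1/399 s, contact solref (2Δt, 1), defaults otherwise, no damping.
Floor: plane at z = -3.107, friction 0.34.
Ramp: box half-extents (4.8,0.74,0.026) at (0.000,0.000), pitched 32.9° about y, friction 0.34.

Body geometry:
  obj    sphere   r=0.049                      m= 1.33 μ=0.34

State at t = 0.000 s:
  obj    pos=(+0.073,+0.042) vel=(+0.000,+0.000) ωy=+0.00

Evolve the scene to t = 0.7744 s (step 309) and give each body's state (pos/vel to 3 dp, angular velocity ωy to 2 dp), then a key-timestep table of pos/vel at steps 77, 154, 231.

State at t = 0.7744 s:
  obj    pos=(+1.999,-1.204) vel=(+4.973,-3.217) ωy=+120.85

Key-timestep trajectory:
   step    t(s)  obj.x    obj.z    obj.vx   obj.vz 
     77  0.1930   +0.193  -0.035  +1.239  -0.802
    154  0.3860   +0.551  -0.267  +2.478  -1.603
    231  0.5789   +1.149  -0.654  +3.717  -2.405


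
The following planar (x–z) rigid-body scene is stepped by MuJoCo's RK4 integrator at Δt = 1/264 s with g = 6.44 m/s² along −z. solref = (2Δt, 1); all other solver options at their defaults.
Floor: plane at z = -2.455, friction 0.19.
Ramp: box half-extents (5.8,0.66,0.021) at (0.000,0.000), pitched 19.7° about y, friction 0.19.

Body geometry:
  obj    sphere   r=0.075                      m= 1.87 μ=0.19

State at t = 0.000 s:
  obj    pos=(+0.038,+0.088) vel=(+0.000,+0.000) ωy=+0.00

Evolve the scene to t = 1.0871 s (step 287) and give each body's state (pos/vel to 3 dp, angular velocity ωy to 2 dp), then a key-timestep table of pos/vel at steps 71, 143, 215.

State at t = 1.0871 s:
  obj    pos=(+0.901,-0.221) vel=(+1.587,-0.568) ωy=+22.47

Key-timestep trajectory:
   step    t(s)  obj.x    obj.z    obj.vx   obj.vz 
     71  0.2689   +0.091  +0.069  +0.393  -0.141
    143  0.5417   +0.252  +0.012  +0.791  -0.283
    215  0.8144   +0.522  -0.085  +1.189  -0.426


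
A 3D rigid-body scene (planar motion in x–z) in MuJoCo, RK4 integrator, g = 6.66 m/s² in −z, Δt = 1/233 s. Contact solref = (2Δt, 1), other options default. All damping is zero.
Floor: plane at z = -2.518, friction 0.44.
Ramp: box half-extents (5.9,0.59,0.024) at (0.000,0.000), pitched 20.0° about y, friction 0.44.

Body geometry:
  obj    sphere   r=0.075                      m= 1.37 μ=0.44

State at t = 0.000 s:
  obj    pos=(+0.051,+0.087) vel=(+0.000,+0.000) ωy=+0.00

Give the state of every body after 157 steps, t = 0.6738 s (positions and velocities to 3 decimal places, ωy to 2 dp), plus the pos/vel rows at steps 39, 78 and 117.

State at t = 0.6738 s:
  obj    pos=(+0.398,-0.040) vel=(+1.030,-0.375) ωy=+14.61

Key-timestep trajectory:
   step    t(s)  obj.x    obj.z    obj.vx   obj.vz 
     39  0.1674   +0.072  +0.079  +0.256  -0.093
     78  0.3348   +0.137  +0.056  +0.512  -0.186
    117  0.5021   +0.244  +0.017  +0.768  -0.279


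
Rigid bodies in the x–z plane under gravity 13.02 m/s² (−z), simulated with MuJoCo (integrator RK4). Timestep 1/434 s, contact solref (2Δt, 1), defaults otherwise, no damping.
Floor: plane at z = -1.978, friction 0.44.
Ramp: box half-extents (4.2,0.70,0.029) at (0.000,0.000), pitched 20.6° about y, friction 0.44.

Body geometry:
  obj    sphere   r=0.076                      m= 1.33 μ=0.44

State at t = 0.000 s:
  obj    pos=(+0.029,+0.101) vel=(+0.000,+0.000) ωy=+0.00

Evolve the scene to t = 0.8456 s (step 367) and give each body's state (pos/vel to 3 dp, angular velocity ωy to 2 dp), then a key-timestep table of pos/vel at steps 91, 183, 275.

State at t = 0.8456 s:
  obj    pos=(+1.124,-0.310) vel=(+2.590,-0.974) ωy=+36.40

Key-timestep trajectory:
   step    t(s)  obj.x    obj.z    obj.vx   obj.vz 
     91  0.2097   +0.096  +0.076  +0.642  -0.241
    183  0.4217   +0.301  -0.001  +1.292  -0.485
    275  0.6336   +0.644  -0.130  +1.941  -0.730


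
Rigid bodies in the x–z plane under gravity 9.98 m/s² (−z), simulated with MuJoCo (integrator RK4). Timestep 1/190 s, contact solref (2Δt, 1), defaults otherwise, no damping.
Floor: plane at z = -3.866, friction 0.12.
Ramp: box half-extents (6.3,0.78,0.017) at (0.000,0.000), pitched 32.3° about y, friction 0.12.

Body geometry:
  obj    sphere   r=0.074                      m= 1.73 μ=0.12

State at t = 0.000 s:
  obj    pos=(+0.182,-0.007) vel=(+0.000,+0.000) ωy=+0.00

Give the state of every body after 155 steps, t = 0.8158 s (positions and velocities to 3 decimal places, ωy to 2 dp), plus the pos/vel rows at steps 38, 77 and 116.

State at t = 0.8158 s:
  obj    pos=(+1.397,-0.776) vel=(+2.986,-1.870) ωy=+27.95

Key-timestep trajectory:
   step    t(s)  obj.x    obj.z    obj.vx   obj.vz 
     38  0.2000   +0.255  -0.054  +0.724  -0.475
     77  0.4053   +0.482  -0.197  +1.489  -0.918
    116  0.6105   +0.862  -0.438  +2.233  -1.403


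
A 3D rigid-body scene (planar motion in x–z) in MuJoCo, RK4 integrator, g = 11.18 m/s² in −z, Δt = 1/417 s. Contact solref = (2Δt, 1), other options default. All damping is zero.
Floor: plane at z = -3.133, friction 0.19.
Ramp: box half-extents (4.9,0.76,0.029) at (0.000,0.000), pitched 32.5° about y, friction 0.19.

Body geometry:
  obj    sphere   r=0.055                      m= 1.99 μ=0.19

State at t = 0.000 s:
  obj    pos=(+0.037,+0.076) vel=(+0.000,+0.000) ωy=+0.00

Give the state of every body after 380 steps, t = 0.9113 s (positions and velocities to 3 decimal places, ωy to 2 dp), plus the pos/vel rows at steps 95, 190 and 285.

State at t = 0.9113 s:
  obj    pos=(+1.540,-0.881) vel=(+3.298,-2.101) ωy=+71.08

Key-timestep trajectory:
   step    t(s)  obj.x    obj.z    obj.vx   obj.vz 
     95  0.2278   +0.131  +0.016  +0.825  -0.525
    190  0.4556   +0.413  -0.163  +1.649  -1.051
    285  0.6835   +0.882  -0.463  +2.473  -1.576


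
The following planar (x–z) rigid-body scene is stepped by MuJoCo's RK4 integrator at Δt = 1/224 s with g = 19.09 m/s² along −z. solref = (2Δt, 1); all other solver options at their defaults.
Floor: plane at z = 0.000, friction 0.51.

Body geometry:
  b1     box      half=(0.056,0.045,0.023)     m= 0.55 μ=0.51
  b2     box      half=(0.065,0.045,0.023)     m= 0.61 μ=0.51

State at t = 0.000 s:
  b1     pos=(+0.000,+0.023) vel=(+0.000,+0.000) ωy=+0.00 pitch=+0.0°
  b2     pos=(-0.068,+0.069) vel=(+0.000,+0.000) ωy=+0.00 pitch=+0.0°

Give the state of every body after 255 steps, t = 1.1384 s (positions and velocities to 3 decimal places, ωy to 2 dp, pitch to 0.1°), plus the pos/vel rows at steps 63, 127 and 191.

State at t = 1.1384 s:
  b1     pos=(+0.001,+0.023) vel=(+0.001,+0.000) ωy=+0.00 pitch=+0.0°
  b2     pos=(-0.079,+0.057) vel=(-0.001,-0.001) ωy=+0.02 pitch=-36.2°

Key-timestep trajectory:
   step    t(s)  b1.x    b1.z    b1.vx   b1.vz   b2.x    b2.z    b2.vx   b2.vz 
     63  0.2812   +0.000  +0.023  +0.001  +0.000   -0.079  +0.058  -0.001  -0.001
    127  0.5670   +0.000  +0.023  +0.001  +0.000   -0.079  +0.057  -0.001  -0.001
    191  0.8527   +0.001  +0.023  +0.001  +0.000   -0.079  +0.057  -0.001  -0.001


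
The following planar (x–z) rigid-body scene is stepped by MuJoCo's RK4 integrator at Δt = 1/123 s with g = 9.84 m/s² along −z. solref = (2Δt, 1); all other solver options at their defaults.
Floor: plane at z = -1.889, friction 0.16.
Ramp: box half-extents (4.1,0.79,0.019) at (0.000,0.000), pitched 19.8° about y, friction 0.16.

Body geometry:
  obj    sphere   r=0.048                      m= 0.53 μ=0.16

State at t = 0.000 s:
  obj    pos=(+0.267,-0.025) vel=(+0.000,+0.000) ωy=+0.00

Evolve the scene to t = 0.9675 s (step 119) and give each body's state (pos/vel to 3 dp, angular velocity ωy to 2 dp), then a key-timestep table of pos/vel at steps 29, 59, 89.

State at t = 0.9675 s:
  obj    pos=(+1.316,-0.402) vel=(+2.168,-0.780) ωy=+47.97

Key-timestep trajectory:
   step    t(s)  obj.x    obj.z    obj.vx   obj.vz 
     29  0.2358   +0.329  -0.047  +0.528  -0.190
     59  0.4797   +0.525  -0.118  +1.075  -0.387
     89  0.7236   +0.854  -0.236  +1.621  -0.584


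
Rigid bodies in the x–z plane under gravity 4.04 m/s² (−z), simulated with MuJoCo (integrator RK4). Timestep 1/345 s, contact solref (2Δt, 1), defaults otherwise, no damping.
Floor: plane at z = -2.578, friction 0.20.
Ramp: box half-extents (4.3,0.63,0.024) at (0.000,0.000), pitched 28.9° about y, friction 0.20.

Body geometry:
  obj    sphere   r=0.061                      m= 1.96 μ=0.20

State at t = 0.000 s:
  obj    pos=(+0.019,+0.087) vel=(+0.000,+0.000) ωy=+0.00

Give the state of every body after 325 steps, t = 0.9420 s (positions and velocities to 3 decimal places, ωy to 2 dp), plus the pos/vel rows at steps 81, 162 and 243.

State at t = 0.9420 s:
  obj    pos=(+0.561,-0.212) vel=(+1.150,-0.635) ωy=+21.53

Key-timestep trajectory:
   step    t(s)  obj.x    obj.z    obj.vx   obj.vz 
     81  0.2348   +0.053  +0.068  +0.287  -0.158
    162  0.4696   +0.154  +0.012  +0.573  -0.317
    243  0.7043   +0.322  -0.081  +0.860  -0.475


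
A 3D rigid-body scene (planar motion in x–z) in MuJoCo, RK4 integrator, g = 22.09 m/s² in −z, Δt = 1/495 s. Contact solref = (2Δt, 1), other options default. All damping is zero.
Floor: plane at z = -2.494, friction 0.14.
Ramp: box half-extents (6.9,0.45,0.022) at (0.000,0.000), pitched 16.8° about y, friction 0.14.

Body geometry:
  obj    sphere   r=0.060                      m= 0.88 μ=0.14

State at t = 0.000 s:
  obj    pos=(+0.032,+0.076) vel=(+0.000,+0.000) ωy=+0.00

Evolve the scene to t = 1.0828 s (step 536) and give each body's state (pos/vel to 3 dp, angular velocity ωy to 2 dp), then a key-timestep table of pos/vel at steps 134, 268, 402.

State at t = 1.0828 s:
  obj    pos=(+2.592,-0.697) vel=(+4.728,-1.427) ωy=+82.30

Key-timestep trajectory:
   step    t(s)  obj.x    obj.z    obj.vx   obj.vz 
    134  0.2707   +0.192  +0.028  +1.182  -0.357
    268  0.5414   +0.672  -0.117  +2.364  -0.714
    402  0.8121   +1.472  -0.359  +3.546  -1.071


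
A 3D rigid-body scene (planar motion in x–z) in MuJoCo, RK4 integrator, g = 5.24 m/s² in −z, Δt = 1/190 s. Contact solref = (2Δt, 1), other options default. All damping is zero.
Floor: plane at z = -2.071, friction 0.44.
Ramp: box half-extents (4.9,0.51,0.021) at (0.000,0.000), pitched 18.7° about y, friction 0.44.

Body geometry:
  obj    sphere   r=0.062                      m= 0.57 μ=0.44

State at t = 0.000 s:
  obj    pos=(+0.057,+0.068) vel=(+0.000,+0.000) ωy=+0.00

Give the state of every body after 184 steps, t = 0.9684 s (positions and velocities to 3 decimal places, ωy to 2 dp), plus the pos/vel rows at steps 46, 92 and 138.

State at t = 0.9684 s:
  obj    pos=(+0.590,-0.112) vel=(+1.101,-0.373) ωy=+18.74

Key-timestep trajectory:
   step    t(s)  obj.x    obj.z    obj.vx   obj.vz 
     46  0.2421   +0.090  +0.057  +0.275  -0.093
     92  0.4842   +0.190  +0.023  +0.550  -0.186
    138  0.7263   +0.357  -0.033  +0.826  -0.279


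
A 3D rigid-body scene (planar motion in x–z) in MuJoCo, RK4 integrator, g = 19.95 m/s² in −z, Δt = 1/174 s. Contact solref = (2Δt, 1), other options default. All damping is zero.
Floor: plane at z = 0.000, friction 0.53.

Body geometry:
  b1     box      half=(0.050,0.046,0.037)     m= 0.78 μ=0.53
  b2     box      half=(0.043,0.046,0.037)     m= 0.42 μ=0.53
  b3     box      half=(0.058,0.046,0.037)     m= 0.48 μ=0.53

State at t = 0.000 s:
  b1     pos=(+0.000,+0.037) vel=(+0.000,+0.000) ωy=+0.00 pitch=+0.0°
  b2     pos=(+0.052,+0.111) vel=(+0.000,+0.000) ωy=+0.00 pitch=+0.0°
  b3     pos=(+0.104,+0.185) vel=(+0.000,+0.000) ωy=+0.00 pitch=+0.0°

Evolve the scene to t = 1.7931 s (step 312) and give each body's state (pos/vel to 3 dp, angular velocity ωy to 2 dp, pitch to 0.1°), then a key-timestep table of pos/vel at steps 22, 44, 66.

State at t = 1.7931 s:
  b1     pos=(+0.000,+0.037) vel=(+0.000,+0.000) ωy=+0.00 pitch=+0.0°
  b2     pos=(+0.099,+0.043) vel=(+0.000,+0.000) ωy=+0.00 pitch=+90.0°
  b3     pos=(+0.323,+0.037) vel=(+0.000,+0.000) ωy=+0.00 pitch=+180.0°

Key-timestep trajectory:
   step    t(s)  b1.x    b1.z    b1.vx   b1.vz   b2.x    b2.z    b2.vx   b2.vz   b3.x    b3.z    b3.vx   b3.vz 
     22  0.1264   +0.000  +0.037  -0.001  +0.000   +0.071  +0.104  +0.333  -0.227   +0.155  +0.139  +0.719  -1.075
     44  0.2529   +0.000  +0.037  +0.000  +0.000   +0.099  +0.042  -0.022  +0.052   +0.245  +0.067  +0.446  +0.159
     66  0.3793   +0.000  +0.037  +0.000  +0.000   +0.099  +0.043  +0.000  +0.000   +0.306  +0.052  +0.646  -0.499


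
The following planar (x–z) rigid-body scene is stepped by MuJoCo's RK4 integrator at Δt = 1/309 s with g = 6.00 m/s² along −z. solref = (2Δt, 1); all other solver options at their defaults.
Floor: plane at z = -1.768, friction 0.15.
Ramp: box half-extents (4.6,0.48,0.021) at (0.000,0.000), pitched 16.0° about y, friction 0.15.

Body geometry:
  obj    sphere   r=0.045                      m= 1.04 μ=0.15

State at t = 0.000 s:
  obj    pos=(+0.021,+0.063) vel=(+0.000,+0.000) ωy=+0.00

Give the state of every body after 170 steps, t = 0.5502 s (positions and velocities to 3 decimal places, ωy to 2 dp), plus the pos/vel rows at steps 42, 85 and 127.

State at t = 0.5502 s:
  obj    pos=(+0.193,+0.013) vel=(+0.625,-0.179) ωy=+14.44

Key-timestep trajectory:
   step    t(s)  obj.x    obj.z    obj.vx   obj.vz 
     42  0.1359   +0.031  +0.060  +0.154  -0.044
     85  0.2751   +0.064  +0.050  +0.312  -0.090
    127  0.4110   +0.117  +0.035  +0.467  -0.134


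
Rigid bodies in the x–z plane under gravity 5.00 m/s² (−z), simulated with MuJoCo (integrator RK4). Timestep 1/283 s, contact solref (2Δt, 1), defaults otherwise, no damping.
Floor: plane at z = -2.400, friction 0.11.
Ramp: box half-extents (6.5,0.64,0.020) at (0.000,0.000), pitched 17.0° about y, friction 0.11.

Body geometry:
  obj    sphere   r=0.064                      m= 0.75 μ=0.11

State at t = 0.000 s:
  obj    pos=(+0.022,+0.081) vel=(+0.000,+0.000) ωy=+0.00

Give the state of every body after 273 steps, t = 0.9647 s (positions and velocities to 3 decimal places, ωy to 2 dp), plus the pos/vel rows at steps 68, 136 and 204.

State at t = 0.9647 s:
  obj    pos=(+0.487,-0.061) vel=(+0.963,-0.295) ωy=+15.74

Key-timestep trajectory:
   step    t(s)  obj.x    obj.z    obj.vx   obj.vz 
     68  0.2403   +0.051  +0.072  +0.240  -0.073
    136  0.4806   +0.137  +0.046  +0.480  -0.147
    204  0.7208   +0.282  +0.002  +0.720  -0.220
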